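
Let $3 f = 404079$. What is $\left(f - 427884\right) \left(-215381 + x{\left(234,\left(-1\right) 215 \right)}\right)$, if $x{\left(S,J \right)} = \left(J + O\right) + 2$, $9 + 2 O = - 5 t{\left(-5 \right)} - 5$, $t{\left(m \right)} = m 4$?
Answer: $63197613241$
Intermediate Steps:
$f = 134693$ ($f = \frac{1}{3} \cdot 404079 = 134693$)
$t{\left(m \right)} = 4 m$
$O = 43$ ($O = - \frac{9}{2} + \frac{- 5 \cdot 4 \left(-5\right) - 5}{2} = - \frac{9}{2} + \frac{\left(-5\right) \left(-20\right) - 5}{2} = - \frac{9}{2} + \frac{100 - 5}{2} = - \frac{9}{2} + \frac{1}{2} \cdot 95 = - \frac{9}{2} + \frac{95}{2} = 43$)
$x{\left(S,J \right)} = 45 + J$ ($x{\left(S,J \right)} = \left(J + 43\right) + 2 = \left(43 + J\right) + 2 = 45 + J$)
$\left(f - 427884\right) \left(-215381 + x{\left(234,\left(-1\right) 215 \right)}\right) = \left(134693 - 427884\right) \left(-215381 + \left(45 - 215\right)\right) = - 293191 \left(-215381 + \left(45 - 215\right)\right) = - 293191 \left(-215381 - 170\right) = \left(-293191\right) \left(-215551\right) = 63197613241$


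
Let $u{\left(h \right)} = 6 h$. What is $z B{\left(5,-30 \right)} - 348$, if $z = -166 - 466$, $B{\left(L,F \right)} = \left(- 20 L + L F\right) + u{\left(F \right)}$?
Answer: $271412$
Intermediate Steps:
$B{\left(L,F \right)} = - 20 L + 6 F + F L$ ($B{\left(L,F \right)} = \left(- 20 L + L F\right) + 6 F = \left(- 20 L + F L\right) + 6 F = - 20 L + 6 F + F L$)
$z = -632$
$z B{\left(5,-30 \right)} - 348 = - 632 \left(\left(-20\right) 5 + 6 \left(-30\right) - 150\right) - 348 = - 632 \left(-100 - 180 - 150\right) - 348 = \left(-632\right) \left(-430\right) - 348 = 271760 - 348 = 271412$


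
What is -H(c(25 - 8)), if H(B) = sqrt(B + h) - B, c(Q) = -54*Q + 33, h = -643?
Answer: -885 - 2*I*sqrt(382) ≈ -885.0 - 39.09*I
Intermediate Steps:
c(Q) = 33 - 54*Q
H(B) = sqrt(-643 + B) - B (H(B) = sqrt(B - 643) - B = sqrt(-643 + B) - B)
-H(c(25 - 8)) = -(sqrt(-643 + (33 - 54*(25 - 8))) - (33 - 54*(25 - 8))) = -(sqrt(-643 + (33 - 54*17)) - (33 - 54*17)) = -(sqrt(-643 + (33 - 918)) - (33 - 918)) = -(sqrt(-643 - 885) - 1*(-885)) = -(sqrt(-1528) + 885) = -(2*I*sqrt(382) + 885) = -(885 + 2*I*sqrt(382)) = -885 - 2*I*sqrt(382)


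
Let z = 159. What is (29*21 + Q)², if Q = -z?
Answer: 202500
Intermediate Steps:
Q = -159 (Q = -1*159 = -159)
(29*21 + Q)² = (29*21 - 159)² = (609 - 159)² = 450² = 202500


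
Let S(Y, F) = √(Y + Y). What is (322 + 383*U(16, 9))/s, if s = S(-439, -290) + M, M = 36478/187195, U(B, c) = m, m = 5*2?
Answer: 4725321453320/5128029761739 - 24249041873300*I*√878/5128029761739 ≈ 0.92147 - 140.12*I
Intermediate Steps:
S(Y, F) = √2*√Y (S(Y, F) = √(2*Y) = √2*√Y)
m = 10
U(B, c) = 10
M = 36478/187195 (M = 36478*(1/187195) = 36478/187195 ≈ 0.19487)
s = 36478/187195 + I*√878 (s = √2*√(-439) + 36478/187195 = √2*(I*√439) + 36478/187195 = I*√878 + 36478/187195 = 36478/187195 + I*√878 ≈ 0.19487 + 29.631*I)
(322 + 383*U(16, 9))/s = (322 + 383*10)/(36478/187195 + I*√878) = (322 + 3830)/(36478/187195 + I*√878) = 4152/(36478/187195 + I*√878)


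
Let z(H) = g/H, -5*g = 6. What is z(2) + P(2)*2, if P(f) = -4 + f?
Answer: -23/5 ≈ -4.6000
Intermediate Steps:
g = -6/5 (g = -⅕*6 = -6/5 ≈ -1.2000)
z(H) = -6/(5*H)
z(2) + P(2)*2 = -6/5/2 + (-4 + 2)*2 = -6/5*½ - 2*2 = -⅗ - 4 = -23/5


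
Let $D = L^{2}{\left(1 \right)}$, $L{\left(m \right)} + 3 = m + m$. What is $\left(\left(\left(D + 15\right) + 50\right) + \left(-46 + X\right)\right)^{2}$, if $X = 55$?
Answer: $5625$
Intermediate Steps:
$L{\left(m \right)} = -3 + 2 m$ ($L{\left(m \right)} = -3 + \left(m + m\right) = -3 + 2 m$)
$D = 1$ ($D = \left(-3 + 2 \cdot 1\right)^{2} = \left(-3 + 2\right)^{2} = \left(-1\right)^{2} = 1$)
$\left(\left(\left(D + 15\right) + 50\right) + \left(-46 + X\right)\right)^{2} = \left(\left(\left(1 + 15\right) + 50\right) + \left(-46 + 55\right)\right)^{2} = \left(\left(16 + 50\right) + 9\right)^{2} = \left(66 + 9\right)^{2} = 75^{2} = 5625$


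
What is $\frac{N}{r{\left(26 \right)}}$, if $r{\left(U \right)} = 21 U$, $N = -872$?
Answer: $- \frac{436}{273} \approx -1.5971$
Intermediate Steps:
$\frac{N}{r{\left(26 \right)}} = - \frac{872}{21 \cdot 26} = - \frac{872}{546} = \left(-872\right) \frac{1}{546} = - \frac{436}{273}$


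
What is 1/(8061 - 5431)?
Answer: 1/2630 ≈ 0.00038023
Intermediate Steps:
1/(8061 - 5431) = 1/2630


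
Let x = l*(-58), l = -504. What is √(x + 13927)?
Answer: √43159 ≈ 207.75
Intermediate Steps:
x = 29232 (x = -504*(-58) = 29232)
√(x + 13927) = √(29232 + 13927) = √43159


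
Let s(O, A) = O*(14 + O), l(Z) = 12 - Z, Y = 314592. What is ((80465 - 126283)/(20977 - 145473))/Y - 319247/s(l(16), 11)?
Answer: 25208570611919/3158503680 ≈ 7981.2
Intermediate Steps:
((80465 - 126283)/(20977 - 145473))/Y - 319247/s(l(16), 11) = ((80465 - 126283)/(20977 - 145473))/314592 - 319247*1/((12 - 1*16)*(14 + (12 - 1*16))) = -45818/(-124496)*(1/314592) - 319247*1/((12 - 16)*(14 + (12 - 16))) = -45818*(-1/124496)*(1/314592) - 319247*(-1/(4*(14 - 4))) = (739/2008)*(1/314592) - 319247/((-4*10)) = 739/631700736 - 319247/(-40) = 739/631700736 - 319247*(-1/40) = 739/631700736 + 319247/40 = 25208570611919/3158503680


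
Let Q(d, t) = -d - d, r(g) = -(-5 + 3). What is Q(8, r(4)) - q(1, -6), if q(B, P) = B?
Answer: -17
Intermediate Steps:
r(g) = 2 (r(g) = -1*(-2) = 2)
Q(d, t) = -2*d
Q(8, r(4)) - q(1, -6) = -2*8 - 1*1 = -16 - 1 = -17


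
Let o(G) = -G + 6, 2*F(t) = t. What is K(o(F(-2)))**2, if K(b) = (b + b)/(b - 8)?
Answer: 196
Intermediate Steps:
F(t) = t/2
o(G) = 6 - G
K(b) = 2*b/(-8 + b) (K(b) = (2*b)/(-8 + b) = 2*b/(-8 + b))
K(o(F(-2)))**2 = (2*(6 - (-2)/2)/(-8 + (6 - (-2)/2)))**2 = (2*(6 - 1*(-1))/(-8 + (6 - 1*(-1))))**2 = (2*(6 + 1)/(-8 + (6 + 1)))**2 = (2*7/(-8 + 7))**2 = (2*7/(-1))**2 = (2*7*(-1))**2 = (-14)**2 = 196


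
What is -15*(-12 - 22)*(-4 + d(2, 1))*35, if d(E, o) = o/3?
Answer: -65450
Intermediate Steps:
d(E, o) = o/3 (d(E, o) = o*(⅓) = o/3)
-15*(-12 - 22)*(-4 + d(2, 1))*35 = -15*(-12 - 22)*(-4 + (⅓)*1)*35 = -(-510)*(-4 + ⅓)*35 = -(-510)*(-11)/3*35 = -15*374/3*35 = -1870*35 = -65450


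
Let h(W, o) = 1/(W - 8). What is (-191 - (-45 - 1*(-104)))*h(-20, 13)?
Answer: 125/14 ≈ 8.9286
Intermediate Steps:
h(W, o) = 1/(-8 + W)
(-191 - (-45 - 1*(-104)))*h(-20, 13) = (-191 - (-45 - 1*(-104)))/(-8 - 20) = (-191 - (-45 + 104))/(-28) = (-191 - 1*59)*(-1/28) = (-191 - 59)*(-1/28) = -250*(-1/28) = 125/14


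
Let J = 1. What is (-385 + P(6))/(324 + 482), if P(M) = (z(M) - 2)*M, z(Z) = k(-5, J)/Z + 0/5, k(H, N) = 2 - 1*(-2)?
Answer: -393/806 ≈ -0.48759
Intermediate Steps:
k(H, N) = 4 (k(H, N) = 2 + 2 = 4)
z(Z) = 4/Z (z(Z) = 4/Z + 0/5 = 4/Z + 0*(1/5) = 4/Z + 0 = 4/Z)
P(M) = M*(-2 + 4/M) (P(M) = (4/M - 2)*M = (-2 + 4/M)*M = M*(-2 + 4/M))
(-385 + P(6))/(324 + 482) = (-385 + (4 - 2*6))/(324 + 482) = (-385 + (4 - 12))/806 = (-385 - 8)*(1/806) = -393*1/806 = -393/806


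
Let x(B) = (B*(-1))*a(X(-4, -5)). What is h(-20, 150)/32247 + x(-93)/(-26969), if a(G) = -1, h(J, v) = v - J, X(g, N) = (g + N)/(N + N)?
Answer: 7583701/869669343 ≈ 0.0087202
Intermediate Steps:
X(g, N) = (N + g)/(2*N) (X(g, N) = (N + g)/((2*N)) = (N + g)*(1/(2*N)) = (N + g)/(2*N))
x(B) = B (x(B) = (B*(-1))*(-1) = -B*(-1) = B)
h(-20, 150)/32247 + x(-93)/(-26969) = (150 - 1*(-20))/32247 - 93/(-26969) = (150 + 20)*(1/32247) - 93*(-1/26969) = 170*(1/32247) + 93/26969 = 170/32247 + 93/26969 = 7583701/869669343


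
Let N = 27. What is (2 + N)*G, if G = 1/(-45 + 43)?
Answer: -29/2 ≈ -14.500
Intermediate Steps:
G = -1/2 (G = 1/(-2) = -1/2 ≈ -0.50000)
(2 + N)*G = (2 + 27)*(-1/2) = 29*(-1/2) = -29/2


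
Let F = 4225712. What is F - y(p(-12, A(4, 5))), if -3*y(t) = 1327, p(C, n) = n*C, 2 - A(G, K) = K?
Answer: 12678463/3 ≈ 4.2262e+6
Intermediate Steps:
A(G, K) = 2 - K
p(C, n) = C*n
y(t) = -1327/3 (y(t) = -1/3*1327 = -1327/3)
F - y(p(-12, A(4, 5))) = 4225712 - 1*(-1327/3) = 4225712 + 1327/3 = 12678463/3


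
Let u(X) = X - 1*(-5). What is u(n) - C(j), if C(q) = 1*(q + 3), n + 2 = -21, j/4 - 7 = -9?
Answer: -13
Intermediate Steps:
j = -8 (j = 28 + 4*(-9) = 28 - 36 = -8)
n = -23 (n = -2 - 21 = -23)
u(X) = 5 + X (u(X) = X + 5 = 5 + X)
C(q) = 3 + q (C(q) = 1*(3 + q) = 3 + q)
u(n) - C(j) = (5 - 23) - (3 - 8) = -18 - 1*(-5) = -18 + 5 = -13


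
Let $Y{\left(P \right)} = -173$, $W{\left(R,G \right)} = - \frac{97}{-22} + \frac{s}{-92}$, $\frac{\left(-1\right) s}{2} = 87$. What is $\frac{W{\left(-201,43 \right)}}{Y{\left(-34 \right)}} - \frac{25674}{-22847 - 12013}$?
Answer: $\frac{178026411}{254297890} \approx 0.70007$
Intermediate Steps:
$s = -174$ ($s = \left(-2\right) 87 = -174$)
$W{\left(R,G \right)} = \frac{1594}{253}$ ($W{\left(R,G \right)} = - \frac{97}{-22} - \frac{174}{-92} = \left(-97\right) \left(- \frac{1}{22}\right) - - \frac{87}{46} = \frac{97}{22} + \frac{87}{46} = \frac{1594}{253}$)
$\frac{W{\left(-201,43 \right)}}{Y{\left(-34 \right)}} - \frac{25674}{-22847 - 12013} = \frac{1594}{253 \left(-173\right)} - \frac{25674}{-22847 - 12013} = \frac{1594}{253} \left(- \frac{1}{173}\right) - \frac{25674}{-22847 - 12013} = - \frac{1594}{43769} - \frac{25674}{-34860} = - \frac{1594}{43769} - - \frac{4279}{5810} = - \frac{1594}{43769} + \frac{4279}{5810} = \frac{178026411}{254297890}$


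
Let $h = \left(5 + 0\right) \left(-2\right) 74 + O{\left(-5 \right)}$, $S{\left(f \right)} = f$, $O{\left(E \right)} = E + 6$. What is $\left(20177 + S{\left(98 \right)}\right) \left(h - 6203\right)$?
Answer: $-140749050$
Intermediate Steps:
$O{\left(E \right)} = 6 + E$
$h = -739$ ($h = \left(5 + 0\right) \left(-2\right) 74 + \left(6 - 5\right) = 5 \left(-2\right) 74 + 1 = \left(-10\right) 74 + 1 = -740 + 1 = -739$)
$\left(20177 + S{\left(98 \right)}\right) \left(h - 6203\right) = \left(20177 + 98\right) \left(-739 - 6203\right) = 20275 \left(-6942\right) = -140749050$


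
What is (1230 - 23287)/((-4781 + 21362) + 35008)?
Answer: -959/2243 ≈ -0.42755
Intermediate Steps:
(1230 - 23287)/((-4781 + 21362) + 35008) = -22057/(16581 + 35008) = -22057/51589 = -22057*1/51589 = -959/2243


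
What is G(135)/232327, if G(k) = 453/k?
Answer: 151/10454715 ≈ 1.4443e-5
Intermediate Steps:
G(135)/232327 = (453/135)/232327 = (453*(1/135))*(1/232327) = (151/45)*(1/232327) = 151/10454715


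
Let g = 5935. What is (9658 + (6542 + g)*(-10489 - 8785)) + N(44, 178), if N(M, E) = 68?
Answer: -240471972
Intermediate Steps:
(9658 + (6542 + g)*(-10489 - 8785)) + N(44, 178) = (9658 + (6542 + 5935)*(-10489 - 8785)) + 68 = (9658 + 12477*(-19274)) + 68 = (9658 - 240481698) + 68 = -240472040 + 68 = -240471972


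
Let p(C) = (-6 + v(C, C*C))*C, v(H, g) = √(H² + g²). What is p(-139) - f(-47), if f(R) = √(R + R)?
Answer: 834 - 19321*√19322 - I*√94 ≈ -2.6849e+6 - 9.6954*I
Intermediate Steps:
f(R) = √2*√R (f(R) = √(2*R) = √2*√R)
p(C) = C*(-6 + √(C² + C⁴)) (p(C) = (-6 + √(C² + (C*C)²))*C = (-6 + √(C² + (C²)²))*C = (-6 + √(C² + C⁴))*C = C*(-6 + √(C² + C⁴)))
p(-139) - f(-47) = -139*(-6 + √((-139)²*(1 + (-139)²))) - √2*√(-47) = -139*(-6 + √(19321*(1 + 19321))) - √2*I*√47 = -139*(-6 + √(19321*19322)) - I*√94 = -139*(-6 + √373320362) - I*√94 = -139*(-6 + 139*√19322) - I*√94 = (834 - 19321*√19322) - I*√94 = 834 - 19321*√19322 - I*√94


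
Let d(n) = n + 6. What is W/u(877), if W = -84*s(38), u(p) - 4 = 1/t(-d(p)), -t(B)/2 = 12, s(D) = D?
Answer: -4032/5 ≈ -806.40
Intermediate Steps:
d(n) = 6 + n
t(B) = -24 (t(B) = -2*12 = -24)
u(p) = 95/24 (u(p) = 4 + 1/(-24) = 4 - 1/24 = 95/24)
W = -3192 (W = -84*38 = -3192)
W/u(877) = -3192/95/24 = -3192*24/95 = -4032/5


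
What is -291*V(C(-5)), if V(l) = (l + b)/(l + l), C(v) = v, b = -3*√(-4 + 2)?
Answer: -291/2 - 873*I*√2/10 ≈ -145.5 - 123.46*I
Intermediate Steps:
b = -3*I*√2 ≈ -4.2426*I
V(l) = (l - 3*I*√2)/(2*l) (V(l) = (l - 3*I*√2)/(l + l) = (l - 3*I*√2)/((2*l)) = (l - 3*I*√2)*(1/(2*l)) = (l - 3*I*√2)/(2*l))
-291*V(C(-5)) = -291*(-5 - 3*I*√2)/(2*(-5)) = -291*(-1)*(-5 - 3*I*√2)/(2*5) = -291*(½ + 3*I*√2/10) = -291/2 - 873*I*√2/10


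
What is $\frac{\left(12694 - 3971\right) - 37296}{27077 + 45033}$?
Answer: $- \frac{28573}{72110} \approx -0.39624$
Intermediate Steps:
$\frac{\left(12694 - 3971\right) - 37296}{27077 + 45033} = \frac{8723 - 37296}{72110} = \left(-28573\right) \frac{1}{72110} = - \frac{28573}{72110}$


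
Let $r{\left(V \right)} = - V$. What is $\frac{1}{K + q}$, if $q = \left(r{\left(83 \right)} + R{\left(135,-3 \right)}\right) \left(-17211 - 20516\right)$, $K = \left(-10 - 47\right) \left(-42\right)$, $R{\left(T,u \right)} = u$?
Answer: $\frac{1}{3246916} \approx 3.0798 \cdot 10^{-7}$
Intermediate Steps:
$K = 2394$ ($K = \left(-57\right) \left(-42\right) = 2394$)
$q = 3244522$ ($q = \left(\left(-1\right) 83 - 3\right) \left(-17211 - 20516\right) = \left(-83 - 3\right) \left(-37727\right) = \left(-86\right) \left(-37727\right) = 3244522$)
$\frac{1}{K + q} = \frac{1}{2394 + 3244522} = \frac{1}{3246916}$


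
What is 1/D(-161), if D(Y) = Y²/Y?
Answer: -1/161 ≈ -0.0062112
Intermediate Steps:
D(Y) = Y
1/D(-161) = 1/(-161) = -1/161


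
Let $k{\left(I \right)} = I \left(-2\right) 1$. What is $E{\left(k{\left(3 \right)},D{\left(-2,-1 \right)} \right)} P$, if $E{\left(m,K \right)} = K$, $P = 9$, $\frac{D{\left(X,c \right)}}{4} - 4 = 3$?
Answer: $252$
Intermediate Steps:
$D{\left(X,c \right)} = 28$ ($D{\left(X,c \right)} = 16 + 4 \cdot 3 = 16 + 12 = 28$)
$k{\left(I \right)} = - 2 I$ ($k{\left(I \right)} = - 2 I 1 = - 2 I$)
$E{\left(k{\left(3 \right)},D{\left(-2,-1 \right)} \right)} P = 28 \cdot 9 = 252$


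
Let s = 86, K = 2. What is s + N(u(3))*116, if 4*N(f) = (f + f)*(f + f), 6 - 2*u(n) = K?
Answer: 550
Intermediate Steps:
u(n) = 2 (u(n) = 3 - ½*2 = 3 - 1 = 2)
N(f) = f² (N(f) = ((f + f)*(f + f))/4 = ((2*f)*(2*f))/4 = (4*f²)/4 = f²)
s + N(u(3))*116 = 86 + 2²*116 = 86 + 4*116 = 86 + 464 = 550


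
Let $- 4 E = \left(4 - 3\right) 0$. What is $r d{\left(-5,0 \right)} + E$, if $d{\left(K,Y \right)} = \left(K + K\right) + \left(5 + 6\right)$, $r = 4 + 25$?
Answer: $29$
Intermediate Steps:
$r = 29$
$E = 0$ ($E = - \frac{\left(4 - 3\right) 0}{4} = - \frac{1 \cdot 0}{4} = \left(- \frac{1}{4}\right) 0 = 0$)
$d{\left(K,Y \right)} = 11 + 2 K$ ($d{\left(K,Y \right)} = 2 K + 11 = 11 + 2 K$)
$r d{\left(-5,0 \right)} + E = 29 \left(11 + 2 \left(-5\right)\right) + 0 = 29 \left(11 - 10\right) + 0 = 29 \cdot 1 + 0 = 29 + 0 = 29$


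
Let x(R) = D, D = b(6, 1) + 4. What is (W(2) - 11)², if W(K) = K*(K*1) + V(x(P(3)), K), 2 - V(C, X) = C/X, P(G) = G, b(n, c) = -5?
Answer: 81/4 ≈ 20.250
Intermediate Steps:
D = -1 (D = -5 + 4 = -1)
x(R) = -1
V(C, X) = 2 - C/X
W(K) = 2 + 1/K + K² (W(K) = K*(K*1) + (2 - 1*(-1)/K) = K*K + (2 + 1/K) = K² + (2 + 1/K) = 2 + 1/K + K²)
(W(2) - 11)² = ((2 + 1/2 + 2²) - 11)² = ((2 + ½ + 4) - 11)² = (13/2 - 11)² = (-9/2)² = 81/4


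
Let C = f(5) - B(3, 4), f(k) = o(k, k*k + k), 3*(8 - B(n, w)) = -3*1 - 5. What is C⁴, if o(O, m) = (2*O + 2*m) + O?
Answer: 1387488001/81 ≈ 1.7129e+7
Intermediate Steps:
B(n, w) = 32/3 (B(n, w) = 8 - (-3*1 - 5)/3 = 8 - (-3 - 5)/3 = 8 - ⅓*(-8) = 8 + 8/3 = 32/3)
o(O, m) = 2*m + 3*O
f(k) = 2*k² + 5*k (f(k) = 2*(k*k + k) + 3*k = 2*(k² + k) + 3*k = 2*(k + k²) + 3*k = (2*k + 2*k²) + 3*k = 2*k² + 5*k)
C = 193/3 (C = 5*(5 + 2*5) - 1*32/3 = 5*(5 + 10) - 32/3 = 5*15 - 32/3 = 75 - 32/3 = 193/3 ≈ 64.333)
C⁴ = (193/3)⁴ = 1387488001/81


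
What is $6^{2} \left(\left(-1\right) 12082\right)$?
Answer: $-434952$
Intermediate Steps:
$6^{2} \left(\left(-1\right) 12082\right) = 36 \left(-12082\right) = -434952$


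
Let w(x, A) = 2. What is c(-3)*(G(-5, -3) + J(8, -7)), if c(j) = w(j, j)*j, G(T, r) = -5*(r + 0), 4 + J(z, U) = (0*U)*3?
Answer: -66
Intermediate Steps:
J(z, U) = -4 (J(z, U) = -4 + (0*U)*3 = -4 + 0*3 = -4 + 0 = -4)
G(T, r) = -5*r
c(j) = 2*j
c(-3)*(G(-5, -3) + J(8, -7)) = (2*(-3))*(-5*(-3) - 4) = -6*(15 - 4) = -6*11 = -66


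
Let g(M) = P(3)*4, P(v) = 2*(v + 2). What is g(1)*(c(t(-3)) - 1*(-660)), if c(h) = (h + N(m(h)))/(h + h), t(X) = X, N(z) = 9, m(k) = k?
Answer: 26360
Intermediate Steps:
P(v) = 4 + 2*v (P(v) = 2*(2 + v) = 4 + 2*v)
c(h) = (9 + h)/(2*h) (c(h) = (h + 9)/(h + h) = (9 + h)/((2*h)) = (9 + h)*(1/(2*h)) = (9 + h)/(2*h))
g(M) = 40 (g(M) = (4 + 2*3)*4 = (4 + 6)*4 = 10*4 = 40)
g(1)*(c(t(-3)) - 1*(-660)) = 40*((1/2)*(9 - 3)/(-3) - 1*(-660)) = 40*((1/2)*(-1/3)*6 + 660) = 40*(-1 + 660) = 40*659 = 26360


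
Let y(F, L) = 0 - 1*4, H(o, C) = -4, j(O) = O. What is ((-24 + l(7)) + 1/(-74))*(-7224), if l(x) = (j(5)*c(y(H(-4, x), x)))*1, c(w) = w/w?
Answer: 5082084/37 ≈ 1.3735e+5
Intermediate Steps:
y(F, L) = -4 (y(F, L) = 0 - 4 = -4)
c(w) = 1
l(x) = 5 (l(x) = (5*1)*1 = 5*1 = 5)
((-24 + l(7)) + 1/(-74))*(-7224) = ((-24 + 5) + 1/(-74))*(-7224) = (-19 - 1/74)*(-7224) = -1407/74*(-7224) = 5082084/37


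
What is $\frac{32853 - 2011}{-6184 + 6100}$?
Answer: $- \frac{2203}{6} \approx -367.17$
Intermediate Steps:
$\frac{32853 - 2011}{-6184 + 6100} = \frac{30842}{-84} = 30842 \left(- \frac{1}{84}\right) = - \frac{2203}{6}$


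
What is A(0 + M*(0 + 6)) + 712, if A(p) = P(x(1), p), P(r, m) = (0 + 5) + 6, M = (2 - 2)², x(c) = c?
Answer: 723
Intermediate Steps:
M = 0 (M = 0² = 0)
P(r, m) = 11 (P(r, m) = 5 + 6 = 11)
A(p) = 11
A(0 + M*(0 + 6)) + 712 = 11 + 712 = 723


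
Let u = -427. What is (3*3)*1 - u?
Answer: 436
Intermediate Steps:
(3*3)*1 - u = (3*3)*1 - 1*(-427) = 9*1 + 427 = 9 + 427 = 436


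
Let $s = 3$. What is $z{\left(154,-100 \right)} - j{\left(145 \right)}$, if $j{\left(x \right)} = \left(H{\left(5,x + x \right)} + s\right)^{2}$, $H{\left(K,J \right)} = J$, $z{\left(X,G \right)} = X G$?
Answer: $-101249$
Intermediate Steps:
$z{\left(X,G \right)} = G X$
$j{\left(x \right)} = \left(3 + 2 x\right)^{2}$ ($j{\left(x \right)} = \left(\left(x + x\right) + 3\right)^{2} = \left(2 x + 3\right)^{2} = \left(3 + 2 x\right)^{2}$)
$z{\left(154,-100 \right)} - j{\left(145 \right)} = \left(-100\right) 154 - \left(3 + 2 \cdot 145\right)^{2} = -15400 - \left(3 + 290\right)^{2} = -15400 - 293^{2} = -15400 - 85849 = -101249$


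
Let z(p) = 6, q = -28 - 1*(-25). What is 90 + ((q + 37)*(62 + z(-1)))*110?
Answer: 254410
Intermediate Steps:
q = -3 (q = -28 + 25 = -3)
90 + ((q + 37)*(62 + z(-1)))*110 = 90 + ((-3 + 37)*(62 + 6))*110 = 90 + (34*68)*110 = 90 + 2312*110 = 90 + 254320 = 254410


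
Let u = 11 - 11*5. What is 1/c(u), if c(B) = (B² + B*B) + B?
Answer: 1/3828 ≈ 0.00026123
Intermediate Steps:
u = -44 (u = 11 - 55 = -44)
c(B) = B + 2*B² (c(B) = (B² + B²) + B = 2*B² + B = B + 2*B²)
1/c(u) = 1/(-44*(1 + 2*(-44))) = 1/(-44*(1 - 88)) = 1/(-44*(-87)) = 1/3828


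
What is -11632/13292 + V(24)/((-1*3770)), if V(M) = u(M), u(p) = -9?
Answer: -10933253/12527710 ≈ -0.87273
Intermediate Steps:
V(M) = -9
-11632/13292 + V(24)/((-1*3770)) = -11632/13292 - 9/((-1*3770)) = -11632*1/13292 - 9/(-3770) = -2908/3323 - 9*(-1/3770) = -2908/3323 + 9/3770 = -10933253/12527710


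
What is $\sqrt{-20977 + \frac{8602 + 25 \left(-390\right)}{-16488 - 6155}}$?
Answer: $\frac{i \sqrt{10754996209509}}{22643} \approx 144.83 i$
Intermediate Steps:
$\sqrt{-20977 + \frac{8602 + 25 \left(-390\right)}{-16488 - 6155}} = \sqrt{-20977 + \frac{8602 - 9750}{-22643}} = \sqrt{-20977 - - \frac{1148}{22643}} = \sqrt{-20977 + \frac{1148}{22643}} = \sqrt{- \frac{474981063}{22643}} = \frac{i \sqrt{10754996209509}}{22643}$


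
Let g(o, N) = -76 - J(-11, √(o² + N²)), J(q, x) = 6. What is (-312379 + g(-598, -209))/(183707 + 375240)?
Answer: -312461/558947 ≈ -0.55902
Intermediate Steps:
g(o, N) = -82 (g(o, N) = -76 - 1*6 = -76 - 6 = -82)
(-312379 + g(-598, -209))/(183707 + 375240) = (-312379 - 82)/(183707 + 375240) = -312461/558947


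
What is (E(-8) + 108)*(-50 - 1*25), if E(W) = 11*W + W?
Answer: -900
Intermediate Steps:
E(W) = 12*W
(E(-8) + 108)*(-50 - 1*25) = (12*(-8) + 108)*(-50 - 1*25) = (-96 + 108)*(-50 - 25) = 12*(-75) = -900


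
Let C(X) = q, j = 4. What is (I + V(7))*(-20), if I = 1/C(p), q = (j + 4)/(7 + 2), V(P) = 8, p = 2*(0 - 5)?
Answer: -365/2 ≈ -182.50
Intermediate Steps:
p = -10 (p = 2*(-5) = -10)
q = 8/9 (q = (4 + 4)/(7 + 2) = 8/9 ≈ 0.88889)
C(X) = 8/9
I = 9/8 (I = 1/(8/9) = 9/8 ≈ 1.1250)
(I + V(7))*(-20) = (9/8 + 8)*(-20) = (73/8)*(-20) = -365/2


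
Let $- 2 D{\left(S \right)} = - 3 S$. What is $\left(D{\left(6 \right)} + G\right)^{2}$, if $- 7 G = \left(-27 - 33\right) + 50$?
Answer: $\frac{5329}{49} \approx 108.76$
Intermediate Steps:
$D{\left(S \right)} = \frac{3 S}{2}$ ($D{\left(S \right)} = - \frac{\left(-3\right) S}{2} = \frac{3 S}{2}$)
$G = \frac{10}{7}$ ($G = - \frac{\left(-27 - 33\right) + 50}{7} = - \frac{-60 + 50}{7} = \left(- \frac{1}{7}\right) \left(-10\right) = \frac{10}{7} \approx 1.4286$)
$\left(D{\left(6 \right)} + G\right)^{2} = \left(\frac{3}{2} \cdot 6 + \frac{10}{7}\right)^{2} = \left(9 + \frac{10}{7}\right)^{2} = \left(\frac{73}{7}\right)^{2} = \frac{5329}{49}$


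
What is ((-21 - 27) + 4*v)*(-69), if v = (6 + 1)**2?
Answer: -10212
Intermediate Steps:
v = 49 (v = 7**2 = 49)
((-21 - 27) + 4*v)*(-69) = ((-21 - 27) + 4*49)*(-69) = (-48 + 196)*(-69) = 148*(-69) = -10212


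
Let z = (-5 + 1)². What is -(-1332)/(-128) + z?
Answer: 179/32 ≈ 5.5938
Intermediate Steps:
z = 16 (z = (-4)² = 16)
-(-1332)/(-128) + z = -(-1332)/(-128) + 16 = -(-1332)*(-1)/128 + 16 = -37*9/32 + 16 = -333/32 + 16 = 179/32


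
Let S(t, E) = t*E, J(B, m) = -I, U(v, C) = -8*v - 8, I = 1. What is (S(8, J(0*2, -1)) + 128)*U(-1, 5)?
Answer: 0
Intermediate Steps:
U(v, C) = -8 - 8*v
J(B, m) = -1 (J(B, m) = -1*1 = -1)
S(t, E) = E*t
(S(8, J(0*2, -1)) + 128)*U(-1, 5) = (-1*8 + 128)*(-8 - 8*(-1)) = (-8 + 128)*(-8 + 8) = 120*0 = 0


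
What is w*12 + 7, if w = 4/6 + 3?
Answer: 51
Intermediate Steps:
w = 11/3 (w = 4*(1/6) + 3 = 2/3 + 3 = 11/3 ≈ 3.6667)
w*12 + 7 = (11/3)*12 + 7 = 44 + 7 = 51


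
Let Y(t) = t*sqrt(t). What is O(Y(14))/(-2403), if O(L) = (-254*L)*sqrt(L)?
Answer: 49784*14**(1/4)/2403 ≈ 40.074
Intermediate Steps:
Y(t) = t**(3/2)
O(L) = -254*L**(3/2)
O(Y(14))/(-2403) = -254*196*14**(1/4)/(-2403) = -254*196*14**(1/4)*(-1/2403) = -49784*14**(1/4)*(-1/2403) = 49784*14**(1/4)/2403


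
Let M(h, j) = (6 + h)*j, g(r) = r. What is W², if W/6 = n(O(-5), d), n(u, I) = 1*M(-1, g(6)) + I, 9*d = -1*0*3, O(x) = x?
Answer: 32400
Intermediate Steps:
M(h, j) = j*(6 + h)
d = 0 (d = (-1*0*3)/9 = (0*3)/9 = (⅑)*0 = 0)
n(u, I) = 30 + I (n(u, I) = 1*(6*(6 - 1)) + I = 1*(6*5) + I = 1*30 + I = 30 + I)
W = 180 (W = 6*(30 + 0) = 6*30 = 180)
W² = 180² = 32400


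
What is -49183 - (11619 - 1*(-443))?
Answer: -61245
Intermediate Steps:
-49183 - (11619 - 1*(-443)) = -49183 - (11619 + 443) = -49183 - 1*12062 = -49183 - 12062 = -61245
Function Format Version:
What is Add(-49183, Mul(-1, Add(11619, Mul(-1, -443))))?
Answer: -61245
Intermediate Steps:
Add(-49183, Mul(-1, Add(11619, Mul(-1, -443)))) = Add(-49183, Mul(-1, Add(11619, 443))) = Add(-49183, Mul(-1, 12062)) = Add(-49183, -12062) = -61245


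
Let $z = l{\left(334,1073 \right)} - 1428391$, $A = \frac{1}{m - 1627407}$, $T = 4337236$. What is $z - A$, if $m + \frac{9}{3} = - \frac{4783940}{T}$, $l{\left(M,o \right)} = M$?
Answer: $- \frac{2519972953243639166}{1764616505675} \approx -1.4281 \cdot 10^{6}$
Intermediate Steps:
$m = - \frac{4448912}{1084309}$ ($m = -3 - \frac{4783940}{4337236} = -3 - \frac{1195985}{1084309} = - \frac{4448912}{1084309} \approx -4.103$)
$A = - \frac{1084309}{1764616505675}$ ($A = \frac{1}{- \frac{4448912}{1084309} - 1627407} = \frac{1}{- \frac{1764616505675}{1084309}} = - \frac{1084309}{1764616505675} \approx -6.1447 \cdot 10^{-7}$)
$z = -1428057$ ($z = 334 - 1428391 = -1428057$)
$z - A = -1428057 - - \frac{1084309}{1764616505675} = -1428057 + \frac{1084309}{1764616505675} = - \frac{2519972953243639166}{1764616505675}$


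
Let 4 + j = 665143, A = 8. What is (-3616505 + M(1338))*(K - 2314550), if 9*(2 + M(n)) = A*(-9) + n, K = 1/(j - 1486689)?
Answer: 20629763026420046599/2464650 ≈ 8.3703e+12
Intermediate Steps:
j = 665139 (j = -4 + 665143 = 665139)
K = -1/821550 (K = 1/(665139 - 1486689) = 1/(-821550) = -1/821550 ≈ -1.2172e-6)
M(n) = -10 + n/9 (M(n) = -2 + (8*(-9) + n)/9 = -2 + (-72 + n)/9 = -2 + (-8 + n/9) = -10 + n/9)
(-3616505 + M(1338))*(K - 2314550) = (-3616505 + (-10 + (⅑)*1338))*(-1/821550 - 2314550) = (-3616505 + (-10 + 446/3))*(-1901518552501/821550) = (-3616505 + 416/3)*(-1901518552501/821550) = -10849099/3*(-1901518552501/821550) = 20629763026420046599/2464650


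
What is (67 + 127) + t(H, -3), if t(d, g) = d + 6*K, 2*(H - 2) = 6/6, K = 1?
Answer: 405/2 ≈ 202.50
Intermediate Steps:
H = 5/2 (H = 2 + (6/6)/2 = 2 + (6*(⅙))/2 = 2 + (½)*1 = 2 + ½ = 5/2 ≈ 2.5000)
t(d, g) = 6 + d (t(d, g) = d + 6*1 = d + 6 = 6 + d)
(67 + 127) + t(H, -3) = (67 + 127) + (6 + 5/2) = 194 + 17/2 = 405/2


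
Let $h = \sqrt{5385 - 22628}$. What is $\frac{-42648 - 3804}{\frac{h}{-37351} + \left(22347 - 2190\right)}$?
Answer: $- \frac{326568874320108441}{141708619643301173} - \frac{433757163 i \sqrt{17243}}{141708619643301173} \approx -2.3045 - 4.0194 \cdot 10^{-7} i$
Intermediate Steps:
$h = i \sqrt{17243}$ ($h = \sqrt{-17243} = i \sqrt{17243} \approx 131.31 i$)
$\frac{-42648 - 3804}{\frac{h}{-37351} + \left(22347 - 2190\right)} = \frac{-42648 - 3804}{\frac{i \sqrt{17243}}{-37351} + \left(22347 - 2190\right)} = - \frac{46452}{i \sqrt{17243} \left(- \frac{1}{37351}\right) + 20157} = - \frac{46452}{- \frac{i \sqrt{17243}}{37351} + 20157} = - \frac{46452}{20157 - \frac{i \sqrt{17243}}{37351}}$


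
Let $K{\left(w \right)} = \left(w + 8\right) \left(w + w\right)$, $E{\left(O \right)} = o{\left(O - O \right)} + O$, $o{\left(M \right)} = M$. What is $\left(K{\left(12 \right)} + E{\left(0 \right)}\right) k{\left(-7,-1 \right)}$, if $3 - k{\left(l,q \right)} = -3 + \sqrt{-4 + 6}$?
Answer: $2880 - 480 \sqrt{2} \approx 2201.2$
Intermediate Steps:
$E{\left(O \right)} = O$ ($E{\left(O \right)} = \left(O - O\right) + O = 0 + O = O$)
$K{\left(w \right)} = 2 w \left(8 + w\right)$ ($K{\left(w \right)} = \left(8 + w\right) 2 w = 2 w \left(8 + w\right)$)
$k{\left(l,q \right)} = 6 - \sqrt{2}$ ($k{\left(l,q \right)} = 3 - \left(-3 + \sqrt{-4 + 6}\right) = 3 - \left(-3 + \sqrt{2}\right) = 3 + \left(3 - \sqrt{2}\right) = 6 - \sqrt{2}$)
$\left(K{\left(12 \right)} + E{\left(0 \right)}\right) k{\left(-7,-1 \right)} = \left(2 \cdot 12 \left(8 + 12\right) + 0\right) \left(6 - \sqrt{2}\right) = \left(2 \cdot 12 \cdot 20 + 0\right) \left(6 - \sqrt{2}\right) = \left(480 + 0\right) \left(6 - \sqrt{2}\right) = 480 \left(6 - \sqrt{2}\right) = 2880 - 480 \sqrt{2}$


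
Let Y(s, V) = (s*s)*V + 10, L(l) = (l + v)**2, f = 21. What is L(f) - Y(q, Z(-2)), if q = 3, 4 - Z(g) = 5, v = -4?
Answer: 288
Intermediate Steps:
Z(g) = -1 (Z(g) = 4 - 1*5 = 4 - 5 = -1)
L(l) = (-4 + l)**2 (L(l) = (l - 4)**2 = (-4 + l)**2)
Y(s, V) = 10 + V*s**2 (Y(s, V) = s**2*V + 10 = V*s**2 + 10 = 10 + V*s**2)
L(f) - Y(q, Z(-2)) = (-4 + 21)**2 - (10 - 1*3**2) = 17**2 - (10 - 1*9) = 289 - (10 - 9) = 289 - 1*1 = 289 - 1 = 288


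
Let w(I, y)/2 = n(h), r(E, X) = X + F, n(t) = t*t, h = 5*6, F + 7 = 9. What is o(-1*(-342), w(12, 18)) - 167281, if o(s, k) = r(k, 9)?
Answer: -167270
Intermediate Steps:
F = 2 (F = -7 + 9 = 2)
h = 30
n(t) = t²
r(E, X) = 2 + X (r(E, X) = X + 2 = 2 + X)
w(I, y) = 1800 (w(I, y) = 2*30² = 2*900 = 1800)
o(s, k) = 11 (o(s, k) = 2 + 9 = 11)
o(-1*(-342), w(12, 18)) - 167281 = 11 - 167281 = -167270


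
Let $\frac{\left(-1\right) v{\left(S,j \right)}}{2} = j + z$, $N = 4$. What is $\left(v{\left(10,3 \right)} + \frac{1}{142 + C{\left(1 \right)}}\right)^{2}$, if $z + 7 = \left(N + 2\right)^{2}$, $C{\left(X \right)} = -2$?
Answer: $\frac{80263681}{19600} \approx 4095.1$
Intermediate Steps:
$z = 29$ ($z = -7 + \left(4 + 2\right)^{2} = -7 + 6^{2} = -7 + 36 = 29$)
$v{\left(S,j \right)} = -58 - 2 j$ ($v{\left(S,j \right)} = - 2 \left(j + 29\right) = - 2 \left(29 + j\right) = -58 - 2 j$)
$\left(v{\left(10,3 \right)} + \frac{1}{142 + C{\left(1 \right)}}\right)^{2} = \left(\left(-58 - 6\right) + \frac{1}{142 - 2}\right)^{2} = \left(\left(-58 - 6\right) + \frac{1}{140}\right)^{2} = \left(-64 + \frac{1}{140}\right)^{2} = \left(- \frac{8959}{140}\right)^{2} = \frac{80263681}{19600}$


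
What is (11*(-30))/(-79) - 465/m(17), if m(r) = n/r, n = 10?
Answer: -124239/158 ≈ -786.32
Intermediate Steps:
m(r) = 10/r
(11*(-30))/(-79) - 465/m(17) = (11*(-30))/(-79) - 465/(10/17) = -330*(-1/79) - 465/(10*(1/17)) = 330/79 - 465/10/17 = 330/79 - 465*17/10 = 330/79 - 1581/2 = -124239/158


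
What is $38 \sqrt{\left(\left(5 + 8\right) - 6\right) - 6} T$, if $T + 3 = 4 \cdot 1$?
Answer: $38$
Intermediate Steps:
$T = 1$ ($T = -3 + 4 \cdot 1 = -3 + 4 = 1$)
$38 \sqrt{\left(\left(5 + 8\right) - 6\right) - 6} T = 38 \sqrt{\left(\left(5 + 8\right) - 6\right) - 6} \cdot 1 = 38 \sqrt{\left(13 - 6\right) - 6} \cdot 1 = 38 \sqrt{7 - 6} \cdot 1 = 38 \sqrt{1} \cdot 1 = 38 \cdot 1 \cdot 1 = 38 \cdot 1 = 38$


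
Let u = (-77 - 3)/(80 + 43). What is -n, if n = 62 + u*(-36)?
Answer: -3502/41 ≈ -85.415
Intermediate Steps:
u = -80/123 ≈ -0.65041
n = 3502/41 (n = 62 - 80/123*(-36) = 62 + 960/41 = 3502/41 ≈ 85.415)
-n = -1*3502/41 = -3502/41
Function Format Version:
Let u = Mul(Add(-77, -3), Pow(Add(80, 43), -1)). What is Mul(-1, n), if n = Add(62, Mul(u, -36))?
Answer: Rational(-3502, 41) ≈ -85.415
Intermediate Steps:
u = Rational(-80, 123) (u = Mul(-80, Pow(123, -1)) = Mul(-80, Rational(1, 123)) = Rational(-80, 123) ≈ -0.65041)
n = Rational(3502, 41) (n = Add(62, Mul(Rational(-80, 123), -36)) = Add(62, Rational(960, 41)) = Rational(3502, 41) ≈ 85.415)
Mul(-1, n) = Mul(-1, Rational(3502, 41)) = Rational(-3502, 41)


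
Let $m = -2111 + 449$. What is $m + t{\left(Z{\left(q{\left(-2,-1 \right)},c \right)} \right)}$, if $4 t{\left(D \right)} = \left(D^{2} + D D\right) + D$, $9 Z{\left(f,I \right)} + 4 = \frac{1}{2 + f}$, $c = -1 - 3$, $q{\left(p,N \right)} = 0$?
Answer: $- \frac{538495}{324} \approx -1662.0$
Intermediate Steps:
$c = -4$
$Z{\left(f,I \right)} = - \frac{4}{9} + \frac{1}{9 \left(2 + f\right)}$
$t{\left(D \right)} = \frac{D^{2}}{2} + \frac{D}{4}$ ($t{\left(D \right)} = \frac{\left(D^{2} + D D\right) + D}{4} = \frac{\left(D^{2} + D^{2}\right) + D}{4} = \frac{2 D^{2} + D}{4} = \frac{D + 2 D^{2}}{4} = \frac{D^{2}}{2} + \frac{D}{4}$)
$m = -1662$
$m + t{\left(Z{\left(q{\left(-2,-1 \right)},c \right)} \right)} = -1662 + \frac{\frac{-7 - 0}{9 \left(2 + 0\right)} \left(1 + 2 \frac{-7 - 0}{9 \left(2 + 0\right)}\right)}{4} = -1662 + \frac{\frac{-7 + 0}{9 \cdot 2} \left(1 + 2 \frac{-7 + 0}{9 \cdot 2}\right)}{4} = -1662 + \frac{\frac{1}{9} \cdot \frac{1}{2} \left(-7\right) \left(1 + 2 \cdot \frac{1}{9} \cdot \frac{1}{2} \left(-7\right)\right)}{4} = -1662 + \frac{1}{4} \left(- \frac{7}{18}\right) \left(1 + 2 \left(- \frac{7}{18}\right)\right) = -1662 + \frac{1}{4} \left(- \frac{7}{18}\right) \left(1 - \frac{7}{9}\right) = -1662 + \frac{1}{4} \left(- \frac{7}{18}\right) \frac{2}{9} = -1662 - \frac{7}{324} = - \frac{538495}{324}$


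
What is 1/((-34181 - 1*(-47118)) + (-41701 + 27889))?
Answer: -1/875 ≈ -0.0011429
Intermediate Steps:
1/((-34181 - 1*(-47118)) + (-41701 + 27889)) = 1/((-34181 + 47118) - 13812) = 1/(12937 - 13812) = 1/(-875) = -1/875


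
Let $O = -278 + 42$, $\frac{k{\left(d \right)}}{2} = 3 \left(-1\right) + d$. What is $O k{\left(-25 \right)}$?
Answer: $13216$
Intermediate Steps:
$k{\left(d \right)} = -6 + 2 d$ ($k{\left(d \right)} = 2 \left(3 \left(-1\right) + d\right) = 2 \left(-3 + d\right) = -6 + 2 d$)
$O = -236$
$O k{\left(-25 \right)} = - 236 \left(-6 + 2 \left(-25\right)\right) = - 236 \left(-6 - 50\right) = \left(-236\right) \left(-56\right) = 13216$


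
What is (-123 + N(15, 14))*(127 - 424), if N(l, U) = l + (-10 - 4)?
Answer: 36234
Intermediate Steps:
N(l, U) = -14 + l (N(l, U) = l - 14 = -14 + l)
(-123 + N(15, 14))*(127 - 424) = (-123 + (-14 + 15))*(127 - 424) = (-123 + 1)*(-297) = -122*(-297) = 36234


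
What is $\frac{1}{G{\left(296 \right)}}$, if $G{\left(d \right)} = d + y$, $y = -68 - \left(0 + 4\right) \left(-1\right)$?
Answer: $\frac{1}{232} \approx 0.0043103$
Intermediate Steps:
$y = -64$ ($y = -68 - 4 \left(-1\right) = -68 - -4 = -68 + 4 = -64$)
$G{\left(d \right)} = -64 + d$ ($G{\left(d \right)} = d - 64 = -64 + d$)
$\frac{1}{G{\left(296 \right)}} = \frac{1}{-64 + 296} = \frac{1}{232}$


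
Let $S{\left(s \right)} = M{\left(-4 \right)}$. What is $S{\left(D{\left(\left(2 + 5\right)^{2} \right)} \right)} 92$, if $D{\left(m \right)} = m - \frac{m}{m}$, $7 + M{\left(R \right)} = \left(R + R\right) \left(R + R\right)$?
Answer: $5244$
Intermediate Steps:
$M{\left(R \right)} = -7 + 4 R^{2}$ ($M{\left(R \right)} = -7 + \left(R + R\right) \left(R + R\right) = -7 + 2 R 2 R = -7 + 4 R^{2}$)
$D{\left(m \right)} = -1 + m$ ($D{\left(m \right)} = m - 1 = -1 + m$)
$S{\left(s \right)} = 57$ ($S{\left(s \right)} = -7 + 4 \left(-4\right)^{2} = -7 + 4 \cdot 16 = -7 + 64 = 57$)
$S{\left(D{\left(\left(2 + 5\right)^{2} \right)} \right)} 92 = 57 \cdot 92 = 5244$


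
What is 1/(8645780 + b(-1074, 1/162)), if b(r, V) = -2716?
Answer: 1/8643064 ≈ 1.1570e-7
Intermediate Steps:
1/(8645780 + b(-1074, 1/162)) = 1/(8645780 - 2716) = 1/8643064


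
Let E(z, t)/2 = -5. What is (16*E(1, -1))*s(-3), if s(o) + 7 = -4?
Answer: 1760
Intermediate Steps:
s(o) = -11 (s(o) = -7 - 4 = -11)
E(z, t) = -10 (E(z, t) = 2*(-5) = -10)
(16*E(1, -1))*s(-3) = (16*(-10))*(-11) = -160*(-11) = 1760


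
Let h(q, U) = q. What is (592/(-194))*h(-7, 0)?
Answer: 2072/97 ≈ 21.361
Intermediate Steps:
(592/(-194))*h(-7, 0) = (592/(-194))*(-7) = (592*(-1/194))*(-7) = -296/97*(-7) = 2072/97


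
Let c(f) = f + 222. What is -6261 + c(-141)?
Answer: -6180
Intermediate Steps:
c(f) = 222 + f
-6261 + c(-141) = -6261 + (222 - 141) = -6261 + 81 = -6180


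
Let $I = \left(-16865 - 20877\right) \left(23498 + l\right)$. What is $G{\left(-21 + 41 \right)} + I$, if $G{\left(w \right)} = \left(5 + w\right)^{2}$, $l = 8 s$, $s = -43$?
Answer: $-873877643$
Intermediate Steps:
$l = -344$ ($l = 8 \left(-43\right) = -344$)
$I = -873878268$ ($I = \left(-16865 - 20877\right) \left(23498 - 344\right) = \left(-37742\right) 23154 = -873878268$)
$G{\left(-21 + 41 \right)} + I = \left(5 + \left(-21 + 41\right)\right)^{2} - 873878268 = \left(5 + 20\right)^{2} - 873878268 = 25^{2} - 873878268 = 625 - 873878268 = -873877643$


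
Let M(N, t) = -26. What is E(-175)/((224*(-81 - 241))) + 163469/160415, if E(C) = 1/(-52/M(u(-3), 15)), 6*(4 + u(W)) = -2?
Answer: 23581223649/23140826240 ≈ 1.0190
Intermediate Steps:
u(W) = -13/3 (u(W) = -4 + (⅙)*(-2) = -4 - ⅓ = -13/3)
E(C) = ½ (E(C) = 1/(-52/(-26)) = 1/(-52*(-1/26)) = 1/2 = ½)
E(-175)/((224*(-81 - 241))) + 163469/160415 = 1/(2*((224*(-81 - 241)))) + 163469/160415 = 1/(2*((224*(-322)))) + 163469*(1/160415) = (½)/(-72128) + 163469/160415 = (½)*(-1/72128) + 163469/160415 = -1/144256 + 163469/160415 = 23581223649/23140826240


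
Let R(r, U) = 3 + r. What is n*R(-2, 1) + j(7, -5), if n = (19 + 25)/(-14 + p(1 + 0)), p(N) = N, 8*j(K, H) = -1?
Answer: -365/104 ≈ -3.5096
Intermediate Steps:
j(K, H) = -⅛ (j(K, H) = (⅛)*(-1) = -⅛)
n = -44/13 (n = (19 + 25)/(-14 + (1 + 0)) = 44/(-14 + 1) = 44/(-13) = 44*(-1/13) = -44/13 ≈ -3.3846)
n*R(-2, 1) + j(7, -5) = -44*(3 - 2)/13 - ⅛ = -44/13*1 - ⅛ = -44/13 - ⅛ = -365/104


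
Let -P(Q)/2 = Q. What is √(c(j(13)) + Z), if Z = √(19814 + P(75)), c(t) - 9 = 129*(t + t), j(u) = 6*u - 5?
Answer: √(18843 + 4*√1229) ≈ 137.78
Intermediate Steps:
j(u) = -5 + 6*u
c(t) = 9 + 258*t (c(t) = 9 + 129*(t + t) = 9 + 129*(2*t) = 9 + 258*t)
P(Q) = -2*Q
Z = 4*√1229 (Z = √(19814 - 2*75) = √(19814 - 150) = √19664 = 4*√1229 ≈ 140.23)
√(c(j(13)) + Z) = √((9 + 258*(-5 + 6*13)) + 4*√1229) = √((9 + 258*(-5 + 78)) + 4*√1229) = √((9 + 258*73) + 4*√1229) = √((9 + 18834) + 4*√1229) = √(18843 + 4*√1229)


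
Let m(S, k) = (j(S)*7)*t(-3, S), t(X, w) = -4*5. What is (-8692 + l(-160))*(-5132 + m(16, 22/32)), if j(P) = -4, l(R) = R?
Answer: 40471344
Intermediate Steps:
t(X, w) = -20
m(S, k) = 560 (m(S, k) = -4*7*(-20) = -28*(-20) = 560)
(-8692 + l(-160))*(-5132 + m(16, 22/32)) = (-8692 - 160)*(-5132 + 560) = -8852*(-4572) = 40471344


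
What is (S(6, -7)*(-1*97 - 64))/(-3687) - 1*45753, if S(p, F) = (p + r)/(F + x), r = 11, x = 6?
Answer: -168694048/3687 ≈ -45754.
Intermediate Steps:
S(p, F) = (11 + p)/(6 + F) (S(p, F) = (p + 11)/(F + 6) = (11 + p)/(6 + F))
(S(6, -7)*(-1*97 - 64))/(-3687) - 1*45753 = (((11 + 6)/(6 - 7))*(-1*97 - 64))/(-3687) - 1*45753 = ((17/(-1))*(-97 - 64))*(-1/3687) - 45753 = (-1*17*(-161))*(-1/3687) - 45753 = -17*(-161)*(-1/3687) - 45753 = 2737*(-1/3687) - 45753 = -2737/3687 - 45753 = -168694048/3687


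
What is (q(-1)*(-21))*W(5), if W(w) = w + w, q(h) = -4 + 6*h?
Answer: 2100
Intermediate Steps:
W(w) = 2*w
(q(-1)*(-21))*W(5) = ((-4 + 6*(-1))*(-21))*(2*5) = ((-4 - 6)*(-21))*10 = -10*(-21)*10 = 210*10 = 2100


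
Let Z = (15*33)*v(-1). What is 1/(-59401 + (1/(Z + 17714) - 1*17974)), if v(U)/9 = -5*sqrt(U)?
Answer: -20890254977387/1616383478418445542 - 2475*I/538794492806148514 ≈ -1.2924e-5 - 4.5936e-15*I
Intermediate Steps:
v(U) = -45*sqrt(U) (v(U) = 9*(-5*sqrt(U)) = -45*sqrt(U))
Z = -22275*I (Z = (15*33)*(-45*I) = 495*(-45*I) = -22275*I ≈ -22275.0*I)
1/(-59401 + (1/(Z + 17714) - 1*17974)) = 1/(-59401 + (1/(-22275*I + 17714) - 1*17974)) = 1/(-59401 + (1/(17714 - 22275*I) - 17974)) = 1/(-59401 + ((17714 + 22275*I)/809961421 - 17974)) = 1/(-59401 + (-17974 + (17714 + 22275*I)/809961421)) = 1/(-77375 + (17714 + 22275*I)/809961421)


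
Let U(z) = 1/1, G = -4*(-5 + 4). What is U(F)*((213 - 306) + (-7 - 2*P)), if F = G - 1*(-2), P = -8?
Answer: -84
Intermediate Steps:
G = 4 (G = -4*(-1) = 4)
F = 6 (F = 4 - 1*(-2) = 4 + 2 = 6)
U(z) = 1 (U(z) = 1*1 = 1)
U(F)*((213 - 306) + (-7 - 2*P)) = 1*((213 - 306) + (-7 - 2*(-8))) = 1*(-93 + (-7 + 16)) = 1*(-93 + 9) = 1*(-84) = -84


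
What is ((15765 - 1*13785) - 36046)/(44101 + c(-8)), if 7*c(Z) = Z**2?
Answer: -238462/308771 ≈ -0.77229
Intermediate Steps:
c(Z) = Z**2/7
((15765 - 1*13785) - 36046)/(44101 + c(-8)) = ((15765 - 1*13785) - 36046)/(44101 + (1/7)*(-8)**2) = ((15765 - 13785) - 36046)/(44101 + (1/7)*64) = (1980 - 36046)/(44101 + 64/7) = -34066/308771/7 = -34066*7/308771 = -238462/308771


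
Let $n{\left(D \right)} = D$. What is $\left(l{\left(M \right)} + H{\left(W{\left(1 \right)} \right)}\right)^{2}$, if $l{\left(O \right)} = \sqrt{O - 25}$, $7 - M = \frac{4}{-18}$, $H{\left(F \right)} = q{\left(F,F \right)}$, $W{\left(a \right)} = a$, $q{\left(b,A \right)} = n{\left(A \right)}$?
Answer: $- \frac{151}{9} + \frac{8 i \sqrt{10}}{3} \approx -16.778 + 8.4327 i$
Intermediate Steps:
$q{\left(b,A \right)} = A$
$H{\left(F \right)} = F$
$M = \frac{65}{9}$ ($M = 7 - \frac{4}{-18} = 7 - 4 \left(- \frac{1}{18}\right) = 7 - - \frac{2}{9} = 7 + \frac{2}{9} = \frac{65}{9} \approx 7.2222$)
$l{\left(O \right)} = \sqrt{-25 + O}$
$\left(l{\left(M \right)} + H{\left(W{\left(1 \right)} \right)}\right)^{2} = \left(\sqrt{-25 + \frac{65}{9}} + 1\right)^{2} = \left(\sqrt{- \frac{160}{9}} + 1\right)^{2} = \left(\frac{4 i \sqrt{10}}{3} + 1\right)^{2} = \left(1 + \frac{4 i \sqrt{10}}{3}\right)^{2}$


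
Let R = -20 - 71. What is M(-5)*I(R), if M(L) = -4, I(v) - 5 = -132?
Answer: 508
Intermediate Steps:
R = -91
I(v) = -127 (I(v) = 5 - 132 = -127)
M(-5)*I(R) = -4*(-127) = 508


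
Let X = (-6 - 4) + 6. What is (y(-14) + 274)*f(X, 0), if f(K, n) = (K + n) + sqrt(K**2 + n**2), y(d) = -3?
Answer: 0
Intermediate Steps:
X = -4 (X = -10 + 6 = -4)
f(K, n) = K + n + sqrt(K**2 + n**2)
(y(-14) + 274)*f(X, 0) = (-3 + 274)*(-4 + 0 + sqrt((-4)**2 + 0**2)) = 271*(-4 + 0 + sqrt(16 + 0)) = 271*(-4 + 0 + sqrt(16)) = 271*(-4 + 0 + 4) = 271*0 = 0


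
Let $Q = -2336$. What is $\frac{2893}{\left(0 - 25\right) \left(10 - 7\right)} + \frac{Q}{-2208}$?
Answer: $- \frac{64714}{1725} \approx -37.515$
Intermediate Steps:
$\frac{2893}{\left(0 - 25\right) \left(10 - 7\right)} + \frac{Q}{-2208} = \frac{2893}{\left(0 - 25\right) \left(10 - 7\right)} - \frac{2336}{-2208} = \frac{2893}{\left(-25\right) 3} - - \frac{73}{69} = \frac{2893}{-75} + \frac{73}{69} = 2893 \left(- \frac{1}{75}\right) + \frac{73}{69} = - \frac{2893}{75} + \frac{73}{69} = - \frac{64714}{1725}$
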